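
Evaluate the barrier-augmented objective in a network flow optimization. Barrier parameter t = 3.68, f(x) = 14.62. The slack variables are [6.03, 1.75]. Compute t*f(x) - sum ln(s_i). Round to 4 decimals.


Step 1: Compute log-barrier.
ln values: [1.7967, 0.5596]
phi = -(1.7967 + 0.5596) = -2.3564
Step 2: Compute augmented objective.
t*f(x) = 3.68*14.62 = 53.8016
Total = 53.8016 - 2.3564 = 51.4452


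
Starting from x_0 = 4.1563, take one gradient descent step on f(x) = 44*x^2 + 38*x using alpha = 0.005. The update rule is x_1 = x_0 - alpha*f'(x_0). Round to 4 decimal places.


We compute the gradient at x_0 and apply the update.
f'(x) = 88*x + 38
f'(4.1563) = 88*4.1563 + 38 = 403.7544
x_1 = 4.1563 - 0.005*403.7544 = 2.1375


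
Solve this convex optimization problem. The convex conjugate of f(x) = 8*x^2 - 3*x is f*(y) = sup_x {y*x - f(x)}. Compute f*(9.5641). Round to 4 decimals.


f*(y) = sup_x {y*x - a*x^2 - b*x} = sup_x {(y-b)*x - a*x^2}
FOC: (y - b) - 2a*x = 0 => x* = (y - b)/(2a)
x* = (9.5641 + 3)/(2*8) = 0.7853
f*(9.5641) = (y-b)^2/(4a) = (9.5641 + 3)^2/(4*8)
= 157.8566/32 = 4.933


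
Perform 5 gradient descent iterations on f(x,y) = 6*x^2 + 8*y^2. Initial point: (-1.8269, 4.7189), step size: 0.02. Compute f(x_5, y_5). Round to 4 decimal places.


Gradient descent on f(x,y) = 6*x^2 + 8*y^2.
Starting point: (-1.8269, 4.7189), alpha = 0.02
Step 1: grad_x = 2*6*-1.8269 = -21.9228, grad_y = 2*8*4.7189 = 75.5024
  x_1 = -1.8269 - 0.02*-21.9228 = -1.3884
  y_1 = 4.7189 - 0.02*75.5024 = 3.2089
Step 2: grad_x = 2*6*-1.3884 = -16.6613, grad_y = 2*8*3.2089 = 51.3416
  x_2 = -1.3884 - 0.02*-16.6613 = -1.0552
  y_2 = 3.2089 - 0.02*51.3416 = 2.182
Step 3: grad_x = 2*6*-1.0552 = -12.6626, grad_y = 2*8*2.182 = 34.9123
  x_3 = -1.0552 - 0.02*-12.6626 = -0.802
  y_3 = 2.182 - 0.02*34.9123 = 1.4838
Step 4: grad_x = 2*6*-0.802 = -9.6236, grad_y = 2*8*1.4838 = 23.7404
  x_4 = -0.802 - 0.02*-9.6236 = -0.6095
  y_4 = 1.4838 - 0.02*23.7404 = 1.009
Step 5: grad_x = 2*6*-0.6095 = -7.3139, grad_y = 2*8*1.009 = 16.1435
  x_5 = -0.6095 - 0.02*-7.3139 = -0.4632
  y_5 = 1.009 - 0.02*16.1435 = 0.6861
f(-0.4632, 0.6861) = 6*(-0.4632)^2 + 8*0.6861^2 = 5.0532


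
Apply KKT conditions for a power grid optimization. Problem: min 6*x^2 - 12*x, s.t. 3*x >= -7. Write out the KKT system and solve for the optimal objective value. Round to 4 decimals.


Step 1: Try lambda = 0 (constraint inactive).
Stationarity: 2*6*x - 12 = 0
x* = 12/(2*6) = 1.0
Check constraint: 3*1.0 = 3.0 >= -7 -- satisfied.
Step 2: Compute optimal value.
f(x*) = 6*1.0^2 - 12*1.0 = -6.0


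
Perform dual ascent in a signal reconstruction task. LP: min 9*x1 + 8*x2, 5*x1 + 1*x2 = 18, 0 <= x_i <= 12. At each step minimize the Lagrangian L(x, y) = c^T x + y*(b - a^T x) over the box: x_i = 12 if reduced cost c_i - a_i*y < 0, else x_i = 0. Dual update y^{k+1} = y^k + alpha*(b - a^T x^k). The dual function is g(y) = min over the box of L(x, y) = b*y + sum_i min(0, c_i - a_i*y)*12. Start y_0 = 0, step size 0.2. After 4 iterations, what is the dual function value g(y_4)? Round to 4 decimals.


Dual ascent for LP: min 9*x1 + 8*x2, 5*x1 + 1*x2 = 18, 0 <= x_i <= 12
Step 1: y^k = 0.0, reduced costs: (9.0, 8.0)
  x^k = (0.0, 0.0), subgradient = b - a^T x = 18.0
  y^{k+1} = 0.0 + 0.2*18.0 = 3.6
Step 2: y^k = 3.6, reduced costs: (-9.0, 4.4)
  x^k = (12.0, 0.0), subgradient = b - a^T x = -42.0
  y^{k+1} = 3.6 + 0.2*-42.0 = -4.8
Step 3: y^k = -4.8, reduced costs: (33.0, 12.8)
  x^k = (0.0, 0.0), subgradient = b - a^T x = 18.0
  y^{k+1} = -4.8 + 0.2*18.0 = -1.2
Step 4: y^k = -1.2, reduced costs: (15.0, 9.2)
  x^k = (0.0, 0.0), subgradient = b - a^T x = 18.0
  y^{k+1} = -1.2 + 0.2*18.0 = 2.4
Dual objective at y_4 = 2.4: reduced costs (-3.0, 5.6), box minimizer x = (12.0, 0.0)
g(y_4) = b*y + (c1 - a1*y)*x1 + (c2 - a2*y)*x2 = 18*2.4 + (-3.0)*12.0 + 5.6*0.0 = 43.2 - 36.0 + 0.0 = 7.2


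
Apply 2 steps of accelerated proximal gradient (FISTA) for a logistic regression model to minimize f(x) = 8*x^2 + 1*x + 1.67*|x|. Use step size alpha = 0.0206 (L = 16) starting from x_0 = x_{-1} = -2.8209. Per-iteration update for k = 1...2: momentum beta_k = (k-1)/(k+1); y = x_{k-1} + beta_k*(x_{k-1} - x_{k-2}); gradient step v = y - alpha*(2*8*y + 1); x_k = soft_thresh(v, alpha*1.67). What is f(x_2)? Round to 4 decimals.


FISTA on f(x) = 8*x^2 + 1*x + 1.67*|x|
L = 16, alpha = 0.0206
Iteration 1: beta = 0.0, y = -2.8209 + 0.0*(-2.8209 + 2.8209) = -2.8209
  grad(y) = -44.1344, v = y - alpha*grad = -1.9117
  prox(v) = soft_thresh(-1.9117, 0.0344) = -1.8773
Iteration 2: beta = 0.3333, y = -1.8773 + 0.3333*(-1.8773 + 2.8209) = -1.5628
  grad(y) = -24.0049, v = y - alpha*grad = -1.0683
  prox(v) = soft_thresh(-1.0683, 0.0344) = -1.0339
f(x_2) = 8*(-1.0339)^2 + 1*(-1.0339) + 1.67*|-1.0339| = 9.2444


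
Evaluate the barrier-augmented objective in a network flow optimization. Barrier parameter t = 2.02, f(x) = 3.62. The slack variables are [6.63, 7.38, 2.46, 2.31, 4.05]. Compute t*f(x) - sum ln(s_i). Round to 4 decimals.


Step 1: Compute log-barrier.
ln values: [1.8916, 1.9988, 0.9002, 0.8372, 1.3987]
phi = -(1.8916 + 1.9988 + 0.9002 + 0.8372 + 1.3987) = -7.0265
Step 2: Compute augmented objective.
t*f(x) = 2.02*3.62 = 7.3124
Total = 7.3124 - 7.0265 = 0.2859


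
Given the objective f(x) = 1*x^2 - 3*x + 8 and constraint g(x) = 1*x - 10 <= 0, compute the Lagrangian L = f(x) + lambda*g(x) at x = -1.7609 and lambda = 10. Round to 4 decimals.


Step 1: Evaluate f(x).
f(-1.7609) = 1*(-1.7609)^2 - 3*(-1.7609) + 8 = 16.3835
Step 2: Evaluate g(x).
g(-1.7609) = 1*-1.7609 - 10 = -11.7609
Step 3: Compute Lagrangian.
L = 16.3835 + 10*-11.7609 = -101.2255


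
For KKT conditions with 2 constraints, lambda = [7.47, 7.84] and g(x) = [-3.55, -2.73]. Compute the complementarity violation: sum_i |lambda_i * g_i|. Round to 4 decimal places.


KKT complementary slackness check:
lambda_1 * g_1 = 7.47 * -3.55 = -26.5185
lambda_2 * g_2 = 7.84 * -2.73 = -21.4032
Total violation = 26.5185 + 21.4032 = 47.9217


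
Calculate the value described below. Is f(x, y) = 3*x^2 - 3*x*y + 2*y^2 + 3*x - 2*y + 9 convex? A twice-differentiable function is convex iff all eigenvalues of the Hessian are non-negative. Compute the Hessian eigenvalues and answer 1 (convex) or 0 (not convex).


The Hessian of f(x,y) = 3*x^2 - 3*x*y + 2*y^2 + 3*x - 2*y + 9 is:
H = [[6, -3], [-3, 4]]
Trace = 6 + 4 = 10
Determinant = 6*4 - (-3)^2 = 15
Discriminant = (10)^2 - 4*15 = 40.0
Eigenvalues: lambda_1 = 1.8377, lambda_2 = 8.1623
The function is convex.

1


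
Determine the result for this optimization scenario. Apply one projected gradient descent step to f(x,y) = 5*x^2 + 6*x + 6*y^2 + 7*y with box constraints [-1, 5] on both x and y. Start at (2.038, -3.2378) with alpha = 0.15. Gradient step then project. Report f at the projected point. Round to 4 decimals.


Step 1: Compute gradient at (2.038, -3.2378).
grad_x = 2*5*2.038 + 6 = 26.38
grad_y = 2*6*-3.2378 + 7 = -31.8536
Step 2: Gradient step.
x_raw = 2.038 - 0.15*26.38 = -1.919
y_raw = -3.2378 - 0.15*-31.8536 = 1.5402
Step 3: Project onto [-1, 5].
x_proj = clip(-1.919) = -1.0
y_proj = clip(1.5402) = 1.5402
Step 4: Evaluate f.
f(-1.0, 1.5402) = 24.0157


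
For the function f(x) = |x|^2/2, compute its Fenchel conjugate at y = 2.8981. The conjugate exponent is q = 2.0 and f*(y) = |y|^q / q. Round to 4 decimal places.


The conjugate exponent q satisfies 1/p + 1/q = 1.
p = 2, so q = 2/(2 - 1) = 2.0
|y|^q = 2.8981^2.0 = 8.399
f*(2.8981) = 8.399 / 2.0 = 4.1995


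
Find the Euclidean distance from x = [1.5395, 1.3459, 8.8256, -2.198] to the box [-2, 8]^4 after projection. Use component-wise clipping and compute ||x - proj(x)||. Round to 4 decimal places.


Project each component onto [-2, 8].
clip(1.5395) = 1.5395, clip(1.3459) = 1.3459, clip(8.8256) = 8.0, clip(-2.198) = -2.0
Projection = [1.5395, 1.3459, 8.0, -2.0]
Squared diffs: [0.0, 0.0, 0.6816, 0.0392]
Distance = sqrt(0.7208) = 0.849


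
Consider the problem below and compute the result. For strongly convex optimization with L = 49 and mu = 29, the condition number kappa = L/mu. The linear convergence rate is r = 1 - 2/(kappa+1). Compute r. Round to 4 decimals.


Step 1: Compute the condition number.
kappa = L/mu = 49/29 = 1.6897
Step 2: Compute the convergence rate.
r = 1 - 2/(kappa + 1) = 1 - 2*mu/(L + mu) = (L - mu)/(L + mu) = 20/78 = 0.2564


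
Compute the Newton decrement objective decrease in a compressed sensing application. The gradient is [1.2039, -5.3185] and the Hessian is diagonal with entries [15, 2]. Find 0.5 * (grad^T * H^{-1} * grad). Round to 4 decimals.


Step 1: H is diagonal, so H^(-1) * g = [0.0803, -2.6593].
Step 2: g^T H^(-1) g = sum_i g_i^2 / H_ii
  = (1.2039)^2/15 + (-5.3185)^2/2
  = 0.0966 + 14.1432 = 14.2398
Step 3: Objective decrease = 0.5 * g^T H^(-1) g = 7.1199


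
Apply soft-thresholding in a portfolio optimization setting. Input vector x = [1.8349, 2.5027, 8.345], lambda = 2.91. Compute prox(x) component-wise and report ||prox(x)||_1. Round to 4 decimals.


Soft-thresholding with lambda = 2.91:
prox(1.8349) = sign(1.8349)*max(|1.8349| - 2.91, 0) = 0.0
prox(2.5027) = sign(2.5027)*max(|2.5027| - 2.91, 0) = 0.0
prox(8.345) = sign(8.345)*max(|8.345| - 2.91, 0) = 5.435
prox(x) = [0.0, 0.0, 5.435]
||prox(x)||_1 = 0.0 + 0.0 + 5.435 = 5.435


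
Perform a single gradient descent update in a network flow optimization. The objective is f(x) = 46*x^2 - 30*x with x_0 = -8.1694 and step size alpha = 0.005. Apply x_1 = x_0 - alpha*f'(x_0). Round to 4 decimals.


We compute the gradient at x_0 and apply the update.
f'(x) = 92*x - 30
f'(-8.1694) = 92*-8.1694 - 30 = -781.5848
x_1 = -8.1694 - 0.005*-781.5848 = -4.2615


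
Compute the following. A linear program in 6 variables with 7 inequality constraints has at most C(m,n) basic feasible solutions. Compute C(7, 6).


Each vertex corresponds to some choice of n active constraints out of m, so the number of vertices is at most C(m, n) = m! / (n!(m-n)!).
m = 7, n = 6
Numerator: 7 * 6 * 5 * 4 * 3 * 2
Denominator: 6! = 720
C(7, 6) = 7


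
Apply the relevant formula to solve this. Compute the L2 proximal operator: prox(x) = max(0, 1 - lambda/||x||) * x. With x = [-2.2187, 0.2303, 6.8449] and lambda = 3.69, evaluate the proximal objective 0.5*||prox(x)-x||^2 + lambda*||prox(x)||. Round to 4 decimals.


Step 1: Compute ||x||.
||x|| = 7.1992
Step 2: Compute scaling factor.
scale = max(0, 1 - 3.69/7.1992) = 0.4874
Step 3: prox(x) = [-1.0815, 0.1123, 3.3365]
||prox(x)|| = 3.5092
Step 4: Proximal objective.
0.5*||prox-x||^2 = 6.8081
lambda*||prox|| = 12.9489
Total = 19.757


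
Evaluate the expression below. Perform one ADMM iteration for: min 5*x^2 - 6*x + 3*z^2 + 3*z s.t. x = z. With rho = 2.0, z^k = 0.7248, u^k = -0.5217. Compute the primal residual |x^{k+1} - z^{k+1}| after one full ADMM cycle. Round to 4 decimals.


ADMM iteration with rho = 2.0, z^k = 0.7248, u^k = -0.5217
Step 1: x-update.
Minimize 5*x^2 - 6*x + (2.0/2)*(x - 0.7248 - 0.5217)^2
FOC: (2*5 + 2.0)*x = 6 + 2.0*(0.7248 + 0.5217)
x^{k+1} = 0.7078
Step 2: z-update.
Minimize 3*z^2 + 3*z + (2.0/2)*(0.7078 - z - 0.5217)^2
FOC: (2*3 + 2.0)*z = -3 + 2.0*(0.7078 - 0.5217)
z^{k+1} = -0.3285
Step 3: u-update.
u^{k+1} = -0.5217 + 0.7078 + 0.3285 = 0.5145
Step 4: Primal residual = |0.7078 + 0.3285| = 1.0362


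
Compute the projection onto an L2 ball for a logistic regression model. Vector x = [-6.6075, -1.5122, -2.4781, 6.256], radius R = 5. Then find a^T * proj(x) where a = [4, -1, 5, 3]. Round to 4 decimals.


Step 1: Compute ||x|| (intermediates to 6 decimals).
||x|| = sqrt((-6.6075)^2 + (-1.5122)^2 + (-2.4781)^2 + 6.256^2) = 9.551142
Step 2: Project.
Since ||x|| > R, scale = R/||x|| = 5/9.551142 = 0.523498, proj(x) = scale * x
proj(x) = [-3.459013, -0.791634, -1.29728, 3.275003]
Step 3: Dot product.
a^T * proj(x) = 4*(-3.459013) - 1*(-0.791634) + 5*(-1.29728) + 3*3.275003 = -9.7058


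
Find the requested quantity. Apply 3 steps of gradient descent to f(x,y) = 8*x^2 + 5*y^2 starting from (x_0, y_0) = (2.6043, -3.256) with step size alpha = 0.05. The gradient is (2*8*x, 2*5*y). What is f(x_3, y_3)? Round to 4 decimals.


Gradient descent on f(x,y) = 8*x^2 + 5*y^2.
Starting point: (2.6043, -3.256), alpha = 0.05
Step 1: grad_x = 2*8*2.6043 = 41.6688, grad_y = 2*5*-3.256 = -32.56
  x_1 = 2.6043 - 0.05*41.6688 = 0.5209
  y_1 = -3.256 - 0.05*-32.56 = -1.628
Step 2: grad_x = 2*8*0.5209 = 8.3338, grad_y = 2*5*-1.628 = -16.28
  x_2 = 0.5209 - 0.05*8.3338 = 0.1042
  y_2 = -1.628 - 0.05*-16.28 = -0.814
Step 3: grad_x = 2*8*0.1042 = 1.6668, grad_y = 2*5*-0.814 = -8.14
  x_3 = 0.1042 - 0.05*1.6668 = 0.0208
  y_3 = -0.814 - 0.05*-8.14 = -0.407
f(0.0208, -0.407) = 8*0.0208^2 + 5*(-0.407)^2 = 0.8317


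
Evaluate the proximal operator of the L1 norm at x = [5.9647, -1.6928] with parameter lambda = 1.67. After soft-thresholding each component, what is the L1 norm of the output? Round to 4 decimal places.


Soft-thresholding with lambda = 1.67:
prox(5.9647) = sign(5.9647)*max(|5.9647| - 1.67, 0) = 4.2947
prox(-1.6928) = sign(-1.6928)*max(|-1.6928| - 1.67, 0) = -0.0228
prox(x) = [4.2947, -0.0228]
||prox(x)||_1 = 4.2947 + 0.0228 = 4.3175


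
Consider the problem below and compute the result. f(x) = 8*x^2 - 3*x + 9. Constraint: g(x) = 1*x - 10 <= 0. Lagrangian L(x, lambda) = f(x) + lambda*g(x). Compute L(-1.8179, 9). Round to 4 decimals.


Step 1: Evaluate f(x).
f(-1.8179) = 8*(-1.8179)^2 - 3*(-1.8179) + 9 = 40.8918
Step 2: Evaluate g(x).
g(-1.8179) = 1*-1.8179 - 10 = -11.8179
Step 3: Compute Lagrangian.
L = 40.8918 + 9*-11.8179 = -65.4693


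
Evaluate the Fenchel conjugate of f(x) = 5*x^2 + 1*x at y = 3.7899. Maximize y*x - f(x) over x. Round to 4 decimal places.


f*(y) = sup_x {y*x - a*x^2 - b*x} = sup_x {(y-b)*x - a*x^2}
FOC: (y - b) - 2a*x = 0 => x* = (y - b)/(2a)
x* = (3.7899 - 1)/(2*5) = 0.279
f*(3.7899) = (y-b)^2/(4a) = (3.7899 - 1)^2/(4*5)
= 7.7835/20 = 0.3892


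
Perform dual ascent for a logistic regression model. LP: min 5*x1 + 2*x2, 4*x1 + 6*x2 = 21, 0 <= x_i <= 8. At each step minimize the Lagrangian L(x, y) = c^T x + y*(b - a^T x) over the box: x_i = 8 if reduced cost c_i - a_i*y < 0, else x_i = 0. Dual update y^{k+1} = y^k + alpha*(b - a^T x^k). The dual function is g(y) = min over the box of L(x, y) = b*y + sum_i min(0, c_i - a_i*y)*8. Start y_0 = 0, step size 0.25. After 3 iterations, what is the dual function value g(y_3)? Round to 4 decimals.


Dual ascent for LP: min 5*x1 + 2*x2, 4*x1 + 6*x2 = 21, 0 <= x_i <= 8
Step 1: y^k = 0.0, reduced costs: (5.0, 2.0)
  x^k = (0.0, 0.0), subgradient = b - a^T x = 21.0
  y^{k+1} = 0.0 + 0.25*21.0 = 5.25
Step 2: y^k = 5.25, reduced costs: (-16.0, -29.5)
  x^k = (8.0, 8.0), subgradient = b - a^T x = -59.0
  y^{k+1} = 5.25 + 0.25*-59.0 = -9.5
Step 3: y^k = -9.5, reduced costs: (43.0, 59.0)
  x^k = (0.0, 0.0), subgradient = b - a^T x = 21.0
  y^{k+1} = -9.5 + 0.25*21.0 = -4.25
Dual objective at y_3 = -4.25: reduced costs (22.0, 27.5), box minimizer x = (0.0, 0.0)
g(y_3) = b*y + (c1 - a1*y)*x1 + (c2 - a2*y)*x2 = 21*(-4.25) + 22.0*0.0 + 27.5*0.0 = -89.25 + 0.0 + 0.0 = -89.25


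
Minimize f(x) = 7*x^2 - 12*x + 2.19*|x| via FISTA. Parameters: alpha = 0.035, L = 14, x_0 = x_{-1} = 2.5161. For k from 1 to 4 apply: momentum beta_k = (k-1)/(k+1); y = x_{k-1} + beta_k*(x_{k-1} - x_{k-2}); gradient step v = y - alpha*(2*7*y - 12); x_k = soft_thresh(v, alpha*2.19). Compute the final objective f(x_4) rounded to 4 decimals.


FISTA on f(x) = 7*x^2 - 12*x + 2.19*|x|
L = 14, alpha = 0.035
Iteration 1: beta = 0.0, y = 2.5161 + 0.0*(2.5161 - 2.5161) = 2.5161
  grad(y) = 23.2254, v = y - alpha*grad = 1.7032
  prox(v) = soft_thresh(1.7032, 0.0767) = 1.6266
Iteration 2: beta = 0.3333, y = 1.6266 + 0.3333*(1.6266 - 2.5161) = 1.33
  grad(y) = 6.6207, v = y - alpha*grad = 1.0983
  prox(v) = soft_thresh(1.0983, 0.0767) = 1.0217
Iteration 3: beta = 0.5, y = 1.0217 + 0.5*(1.0217 - 1.6266) = 0.7192
  grad(y) = -1.9308, v = y - alpha*grad = 0.7868
  prox(v) = soft_thresh(0.7868, 0.0767) = 0.7102
Iteration 4: beta = 0.6, y = 0.7102 + 0.6*(0.7102 - 1.0217) = 0.5232
  grad(y) = -4.6745, v = y - alpha*grad = 0.6869
  prox(v) = soft_thresh(0.6869, 0.0767) = 0.6102
f(x_4) = 7*0.6102^2 - 12*0.6102 + 2.19*|0.6102| = -3.3797


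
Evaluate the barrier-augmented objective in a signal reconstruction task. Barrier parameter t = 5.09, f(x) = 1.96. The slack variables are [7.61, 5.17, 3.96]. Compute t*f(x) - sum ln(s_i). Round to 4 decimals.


Step 1: Compute log-barrier.
ln values: [2.0295, 1.6429, 1.3762]
phi = -(2.0295 + 1.6429 + 1.3762) = -5.0486
Step 2: Compute augmented objective.
t*f(x) = 5.09*1.96 = 9.9764
Total = 9.9764 - 5.0486 = 4.9278


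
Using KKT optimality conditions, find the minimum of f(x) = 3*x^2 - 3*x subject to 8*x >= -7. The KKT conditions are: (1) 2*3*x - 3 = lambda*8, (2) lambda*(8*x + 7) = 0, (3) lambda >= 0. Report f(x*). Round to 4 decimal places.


Step 1: Try lambda = 0 (constraint inactive).
Stationarity: 2*3*x - 3 = 0
x* = 3/(2*3) = 0.5
Check constraint: 8*0.5 = 4.0 >= -7 -- satisfied.
Step 2: Compute optimal value.
f(x*) = 3*0.5^2 - 3*0.5 = -0.75


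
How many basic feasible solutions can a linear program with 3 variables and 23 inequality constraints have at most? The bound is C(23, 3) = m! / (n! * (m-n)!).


Each vertex corresponds to some choice of n active constraints out of m, so the number of vertices is at most C(m, n) = m! / (n!(m-n)!).
m = 23, n = 3
Numerator: 23 * 22 * 21
Denominator: 3! = 6
C(23, 3) = 1771


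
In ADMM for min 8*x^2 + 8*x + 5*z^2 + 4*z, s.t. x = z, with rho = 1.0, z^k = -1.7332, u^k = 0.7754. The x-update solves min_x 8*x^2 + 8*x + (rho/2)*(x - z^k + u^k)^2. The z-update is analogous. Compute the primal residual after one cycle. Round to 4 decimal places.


ADMM iteration with rho = 1.0, z^k = -1.7332, u^k = 0.7754
Step 1: x-update.
Minimize 8*x^2 + 8*x + (1.0/2)*(x + 1.7332 + 0.7754)^2
FOC: (2*8 + 1.0)*x = -8 + 1.0*(-1.7332 - 0.7754)
x^{k+1} = -0.6182
Step 2: z-update.
Minimize 5*z^2 + 4*z + (1.0/2)*(-0.6182 - z + 0.7754)^2
FOC: (2*5 + 1.0)*z = -4 + 1.0*(-0.6182 + 0.7754)
z^{k+1} = -0.3493
Step 3: u-update.
u^{k+1} = 0.7754 - 0.6182 + 0.3493 = 0.5066
Step 4: Primal residual = |-0.6182 + 0.3493| = 0.2688


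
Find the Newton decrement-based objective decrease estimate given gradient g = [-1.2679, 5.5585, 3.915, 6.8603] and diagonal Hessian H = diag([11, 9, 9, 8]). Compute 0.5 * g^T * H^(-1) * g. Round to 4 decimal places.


Step 1: H is diagonal, so H^(-1) * g = [-0.1153, 0.6176, 0.435, 0.8575].
Step 2: g^T H^(-1) g = sum_i g_i^2 / H_ii
  = (-1.2679)^2/11 + (5.5585)^2/9 + (3.915)^2/9 + (6.8603)^2/8
  = 0.1461 + 3.433 + 1.703 + 5.883 = 11.1651
Step 3: Objective decrease = 0.5 * g^T H^(-1) g = 5.5826


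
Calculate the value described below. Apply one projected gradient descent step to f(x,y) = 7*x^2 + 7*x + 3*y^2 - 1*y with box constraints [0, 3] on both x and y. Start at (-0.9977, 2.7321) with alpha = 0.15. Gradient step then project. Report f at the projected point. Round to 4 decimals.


Step 1: Compute gradient at (-0.9977, 2.7321).
grad_x = 2*7*-0.9977 + 7 = -6.9678
grad_y = 2*3*2.7321 - 1 = 15.3926
Step 2: Gradient step.
x_raw = -0.9977 - 0.15*-6.9678 = 0.0475
y_raw = 2.7321 - 0.15*15.3926 = 0.4232
Step 3: Project onto [0, 3].
x_proj = clip(0.0475) = 0.0475
y_proj = clip(0.4232) = 0.4232
Step 4: Evaluate f.
f(0.0475, 0.4232) = 0.4622


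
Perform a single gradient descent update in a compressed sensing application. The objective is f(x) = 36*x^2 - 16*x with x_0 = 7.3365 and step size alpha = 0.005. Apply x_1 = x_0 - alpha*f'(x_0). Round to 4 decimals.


We compute the gradient at x_0 and apply the update.
f'(x) = 72*x - 16
f'(7.3365) = 72*7.3365 - 16 = 512.228
x_1 = 7.3365 - 0.005*512.228 = 4.7754


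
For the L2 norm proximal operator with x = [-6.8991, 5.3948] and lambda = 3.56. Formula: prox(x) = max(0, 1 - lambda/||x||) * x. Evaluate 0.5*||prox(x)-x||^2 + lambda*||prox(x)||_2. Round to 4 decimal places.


Step 1: Compute ||x||.
||x|| = 8.7579
Step 2: Compute scaling factor.
scale = max(0, 1 - 3.56/8.7579) = 0.5935
Step 3: prox(x) = [-4.0947, 3.2019]
||prox(x)|| = 5.1979
Step 4: Proximal objective.
0.5*||prox-x||^2 = 6.3368
lambda*||prox|| = 18.5045
Total = 24.8415


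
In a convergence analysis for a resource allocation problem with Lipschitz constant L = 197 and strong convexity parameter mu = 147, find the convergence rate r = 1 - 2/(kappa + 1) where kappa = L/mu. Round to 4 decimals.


Step 1: Compute the condition number.
kappa = L/mu = 197/147 = 1.3401
Step 2: Compute the convergence rate.
r = 1 - 2/(kappa + 1) = 1 - 2*mu/(L + mu) = (L - mu)/(L + mu) = 50/344 = 0.1453


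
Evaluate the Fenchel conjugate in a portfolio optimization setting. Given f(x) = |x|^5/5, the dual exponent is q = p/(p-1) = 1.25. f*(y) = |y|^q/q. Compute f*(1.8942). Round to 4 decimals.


The conjugate exponent q satisfies 1/p + 1/q = 1.
p = 5, so q = 5/(5 - 1) = 1.25
|y|^q = 1.8942^1.25 = 2.2222
f*(1.8942) = 2.2222 / 1.25 = 1.7778


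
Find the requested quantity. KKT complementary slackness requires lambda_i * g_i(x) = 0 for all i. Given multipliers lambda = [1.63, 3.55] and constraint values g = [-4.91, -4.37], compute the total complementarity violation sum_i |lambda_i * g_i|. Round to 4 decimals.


KKT complementary slackness check:
lambda_1 * g_1 = 1.63 * -4.91 = -8.0033
lambda_2 * g_2 = 3.55 * -4.37 = -15.5135
Total violation = 8.0033 + 15.5135 = 23.5168


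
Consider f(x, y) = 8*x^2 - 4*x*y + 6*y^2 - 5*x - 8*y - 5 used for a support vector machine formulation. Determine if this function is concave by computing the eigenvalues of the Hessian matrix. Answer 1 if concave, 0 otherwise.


The Hessian of f(x,y) = 8*x^2 - 4*x*y + 6*y^2 - 5*x - 8*y - 5 is:
H = [[16, -4], [-4, 12]]
Trace = 16 + 12 = 28
Determinant = 16*12 - (-4)^2 = 176
Discriminant = (28)^2 - 4*176 = 80.0
Eigenvalues: lambda_1 = 9.5279, lambda_2 = 18.4721
The function is not concave.

0


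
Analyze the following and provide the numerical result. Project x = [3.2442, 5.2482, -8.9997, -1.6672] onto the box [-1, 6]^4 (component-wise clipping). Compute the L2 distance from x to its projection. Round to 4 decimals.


Project each component onto [-1, 6].
clip(3.2442) = 3.2442, clip(5.2482) = 5.2482, clip(-8.9997) = -1.0, clip(-1.6672) = -1.0
Projection = [3.2442, 5.2482, -1.0, -1.0]
Squared diffs: [0.0, 0.0, 63.9952, 0.4452]
Distance = sqrt(64.4404) = 8.0275


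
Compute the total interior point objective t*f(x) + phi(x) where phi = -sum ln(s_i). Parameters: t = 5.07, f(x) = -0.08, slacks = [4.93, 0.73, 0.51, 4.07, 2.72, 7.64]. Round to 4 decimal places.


Step 1: Compute log-barrier.
ln values: [1.5953, -0.3147, -0.6733, 1.4036, 1.0006, 2.0334]
phi = -(1.5953 - 0.3147 - 0.6733 + 1.4036 + 1.0006 + 2.0334) = -5.045
Step 2: Compute augmented objective.
t*f(x) = 5.07*-0.08 = -0.4056
Total = -0.4056 - 5.045 = -5.4506


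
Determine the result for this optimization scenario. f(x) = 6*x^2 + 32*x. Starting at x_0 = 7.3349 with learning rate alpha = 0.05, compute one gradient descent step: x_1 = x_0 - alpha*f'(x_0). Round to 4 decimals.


We compute the gradient at x_0 and apply the update.
f'(x) = 12*x + 32
f'(7.3349) = 12*7.3349 + 32 = 120.0188
x_1 = 7.3349 - 0.05*120.0188 = 1.334


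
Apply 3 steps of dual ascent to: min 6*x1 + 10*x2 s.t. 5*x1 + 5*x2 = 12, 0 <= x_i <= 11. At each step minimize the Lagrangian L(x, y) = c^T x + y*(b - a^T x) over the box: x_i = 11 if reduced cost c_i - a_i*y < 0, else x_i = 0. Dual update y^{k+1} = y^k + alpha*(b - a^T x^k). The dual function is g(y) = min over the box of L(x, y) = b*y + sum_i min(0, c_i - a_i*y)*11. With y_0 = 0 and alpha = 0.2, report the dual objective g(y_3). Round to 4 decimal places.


Dual ascent for LP: min 6*x1 + 10*x2, 5*x1 + 5*x2 = 12, 0 <= x_i <= 11
Step 1: y^k = 0.0, reduced costs: (6.0, 10.0)
  x^k = (0.0, 0.0), subgradient = b - a^T x = 12.0
  y^{k+1} = 0.0 + 0.2*12.0 = 2.4
Step 2: y^k = 2.4, reduced costs: (-6.0, -2.0)
  x^k = (11.0, 11.0), subgradient = b - a^T x = -98.0
  y^{k+1} = 2.4 + 0.2*-98.0 = -17.2
Step 3: y^k = -17.2, reduced costs: (92.0, 96.0)
  x^k = (0.0, 0.0), subgradient = b - a^T x = 12.0
  y^{k+1} = -17.2 + 0.2*12.0 = -14.8
Dual objective at y_3 = -14.8: reduced costs (80.0, 84.0), box minimizer x = (0.0, 0.0)
g(y_3) = b*y + (c1 - a1*y)*x1 + (c2 - a2*y)*x2 = 12*(-14.8) + 80.0*0.0 + 84.0*0.0 = -177.6 + 0.0 + 0.0 = -177.6


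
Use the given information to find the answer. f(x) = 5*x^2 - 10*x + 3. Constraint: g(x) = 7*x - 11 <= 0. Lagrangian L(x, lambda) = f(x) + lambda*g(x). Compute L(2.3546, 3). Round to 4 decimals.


Step 1: Evaluate f(x).
f(2.3546) = 5*2.3546^2 - 10*2.3546 + 3 = 7.1747
Step 2: Evaluate g(x).
g(2.3546) = 7*2.3546 - 11 = 5.4822
Step 3: Compute Lagrangian.
L = 7.1747 + 3*5.4822 = 23.6213


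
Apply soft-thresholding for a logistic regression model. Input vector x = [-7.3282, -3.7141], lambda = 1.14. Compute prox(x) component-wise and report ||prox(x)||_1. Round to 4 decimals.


Soft-thresholding with lambda = 1.14:
prox(-7.3282) = sign(-7.3282)*max(|-7.3282| - 1.14, 0) = -6.1882
prox(-3.7141) = sign(-3.7141)*max(|-3.7141| - 1.14, 0) = -2.5741
prox(x) = [-6.1882, -2.5741]
||prox(x)||_1 = 6.1882 + 2.5741 = 8.7623


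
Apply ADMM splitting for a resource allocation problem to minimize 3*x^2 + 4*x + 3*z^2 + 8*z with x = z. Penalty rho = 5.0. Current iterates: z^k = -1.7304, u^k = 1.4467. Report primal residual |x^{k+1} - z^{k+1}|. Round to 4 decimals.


ADMM iteration with rho = 5.0, z^k = -1.7304, u^k = 1.4467
Step 1: x-update.
Minimize 3*x^2 + 4*x + (5.0/2)*(x + 1.7304 + 1.4467)^2
FOC: (2*3 + 5.0)*x = -4 + 5.0*(-1.7304 - 1.4467)
x^{k+1} = -1.8078
Step 2: z-update.
Minimize 3*z^2 + 8*z + (5.0/2)*(-1.8078 - z + 1.4467)^2
FOC: (2*3 + 5.0)*z = -8 + 5.0*(-1.8078 + 1.4467)
z^{k+1} = -0.8914
Step 3: u-update.
u^{k+1} = 1.4467 - 1.8078 + 0.8914 = 0.5303
Step 4: Primal residual = |-1.8078 + 0.8914| = 0.9164


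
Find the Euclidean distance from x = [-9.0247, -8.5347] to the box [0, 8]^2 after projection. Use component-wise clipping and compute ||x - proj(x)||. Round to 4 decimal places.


Project each component onto [0, 8].
clip(-9.0247) = 0.0, clip(-8.5347) = 0.0
Projection = [0.0, 0.0]
Squared diffs: [81.4452, 72.8411]
Distance = sqrt(154.2863) = 12.4212


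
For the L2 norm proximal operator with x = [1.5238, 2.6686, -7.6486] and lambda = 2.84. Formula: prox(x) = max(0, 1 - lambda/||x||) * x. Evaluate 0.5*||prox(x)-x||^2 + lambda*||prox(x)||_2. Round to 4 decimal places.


Step 1: Compute ||x||.
||x|| = 8.2428
Step 2: Compute scaling factor.
scale = max(0, 1 - 2.84/8.2428) = 0.6555
Step 3: prox(x) = [0.9988, 1.7492, -5.0133]
||prox(x)|| = 5.4028
Step 4: Proximal objective.
0.5*||prox-x||^2 = 4.0328
lambda*||prox|| = 15.344
Total = 19.3769


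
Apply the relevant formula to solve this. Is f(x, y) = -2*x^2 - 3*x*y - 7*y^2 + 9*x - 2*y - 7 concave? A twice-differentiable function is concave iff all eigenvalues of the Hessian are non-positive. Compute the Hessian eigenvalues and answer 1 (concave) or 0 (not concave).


The Hessian of f(x,y) = -2*x^2 - 3*x*y - 7*y^2 + 9*x - 2*y - 7 is:
H = [[-4, -3], [-3, -14]]
Trace = -4 - 14 = -18
Determinant = -4*-14 - (-3)^2 = 47
Discriminant = (-18)^2 - 4*47 = 136.0
Eigenvalues: lambda_1 = -14.831, lambda_2 = -3.169
The function is concave.

1


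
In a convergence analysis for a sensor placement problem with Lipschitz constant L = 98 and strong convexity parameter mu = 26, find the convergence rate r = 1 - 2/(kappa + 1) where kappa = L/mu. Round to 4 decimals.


Step 1: Compute the condition number.
kappa = L/mu = 98/26 = 3.7692
Step 2: Compute the convergence rate.
r = 1 - 2/(kappa + 1) = 1 - 2*mu/(L + mu) = (L - mu)/(L + mu) = 72/124 = 0.5806


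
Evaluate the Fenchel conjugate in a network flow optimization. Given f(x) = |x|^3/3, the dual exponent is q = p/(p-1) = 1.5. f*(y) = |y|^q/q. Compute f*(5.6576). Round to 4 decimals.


The conjugate exponent q satisfies 1/p + 1/q = 1.
p = 3, so q = 3/(3 - 1) = 1.5
|y|^q = 5.6576^1.5 = 13.457
f*(5.6576) = 13.457 / 1.5 = 8.9713


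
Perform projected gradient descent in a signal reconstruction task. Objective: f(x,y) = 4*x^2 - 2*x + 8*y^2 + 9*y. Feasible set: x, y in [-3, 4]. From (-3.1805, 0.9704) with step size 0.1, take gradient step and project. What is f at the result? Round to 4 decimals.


Step 1: Compute gradient at (-3.1805, 0.9704).
grad_x = 2*4*-3.1805 - 2 = -27.444
grad_y = 2*8*0.9704 + 9 = 24.5264
Step 2: Gradient step.
x_raw = -3.1805 - 0.1*-27.444 = -0.4361
y_raw = 0.9704 - 0.1*24.5264 = -1.4822
Step 3: Project onto [-3, 4].
x_proj = clip(-0.4361) = -0.4361
y_proj = clip(-1.4822) = -1.4822
Step 4: Evaluate f.
f(-0.4361, -1.4822) = 5.8691


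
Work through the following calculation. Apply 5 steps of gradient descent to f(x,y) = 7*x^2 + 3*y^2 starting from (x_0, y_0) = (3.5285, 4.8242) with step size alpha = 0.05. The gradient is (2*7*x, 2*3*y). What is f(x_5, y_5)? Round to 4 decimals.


Gradient descent on f(x,y) = 7*x^2 + 3*y^2.
Starting point: (3.5285, 4.8242), alpha = 0.05
Step 1: grad_x = 2*7*3.5285 = 49.399, grad_y = 2*3*4.8242 = 28.9452
  x_1 = 3.5285 - 0.05*49.399 = 1.0586
  y_1 = 4.8242 - 0.05*28.9452 = 3.3769
Step 2: grad_x = 2*7*1.0586 = 14.8197, grad_y = 2*3*3.3769 = 20.2616
  x_2 = 1.0586 - 0.05*14.8197 = 0.3176
  y_2 = 3.3769 - 0.05*20.2616 = 2.3639
Step 3: grad_x = 2*7*0.3176 = 4.4459, grad_y = 2*3*2.3639 = 14.1831
  x_3 = 0.3176 - 0.05*4.4459 = 0.0953
  y_3 = 2.3639 - 0.05*14.1831 = 1.6547
Step 4: grad_x = 2*7*0.0953 = 1.3338, grad_y = 2*3*1.6547 = 9.9282
  x_4 = 0.0953 - 0.05*1.3338 = 0.0286
  y_4 = 1.6547 - 0.05*9.9282 = 1.1583
Step 5: grad_x = 2*7*0.0286 = 0.4001, grad_y = 2*3*1.1583 = 6.9497
  x_5 = 0.0286 - 0.05*0.4001 = 0.0086
  y_5 = 1.1583 - 0.05*6.9497 = 0.8108
f(0.0086, 0.8108) = 7*0.0086^2 + 3*0.8108^2 = 1.9727


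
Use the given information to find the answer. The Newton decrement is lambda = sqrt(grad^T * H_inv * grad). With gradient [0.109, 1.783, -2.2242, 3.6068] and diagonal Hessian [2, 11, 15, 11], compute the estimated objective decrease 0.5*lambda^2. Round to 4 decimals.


Step 1: H is diagonal, so H^(-1) * g = [0.0545, 0.1621, -0.1483, 0.3279].
Step 2: g^T H^(-1) g = sum_i g_i^2 / H_ii
  = (0.109)^2/2 + (1.783)^2/11 + (-2.2242)^2/15 + (3.6068)^2/11
  = 0.0059 + 0.289 + 0.3298 + 1.1826 = 1.8074
Step 3: Objective decrease = 0.5 * g^T H^(-1) g = 0.9037


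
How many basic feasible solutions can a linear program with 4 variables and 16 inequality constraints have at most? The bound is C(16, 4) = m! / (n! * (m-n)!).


Each vertex corresponds to some choice of n active constraints out of m, so the number of vertices is at most C(m, n) = m! / (n!(m-n)!).
m = 16, n = 4
Numerator: 16 * 15 * 14 * 13
Denominator: 4! = 24
C(16, 4) = 1820


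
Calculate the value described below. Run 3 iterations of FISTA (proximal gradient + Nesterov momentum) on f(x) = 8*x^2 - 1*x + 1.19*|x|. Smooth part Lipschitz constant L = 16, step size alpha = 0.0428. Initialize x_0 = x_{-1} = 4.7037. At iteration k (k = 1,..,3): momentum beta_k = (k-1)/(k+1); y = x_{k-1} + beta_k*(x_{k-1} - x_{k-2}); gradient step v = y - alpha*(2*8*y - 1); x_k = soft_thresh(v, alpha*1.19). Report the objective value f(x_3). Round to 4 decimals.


FISTA on f(x) = 8*x^2 - 1*x + 1.19*|x|
L = 16, alpha = 0.0428
Iteration 1: beta = 0.0, y = 4.7037 + 0.0*(4.7037 - 4.7037) = 4.7037
  grad(y) = 74.2592, v = y - alpha*grad = 1.5254
  prox(v) = soft_thresh(1.5254, 0.0509) = 1.4745
Iteration 2: beta = 0.3333, y = 1.4745 + 0.3333*(1.4745 - 4.7037) = 0.3981
  grad(y) = 5.3691, v = y - alpha*grad = 0.1683
  prox(v) = soft_thresh(0.1683, 0.0509) = 0.1173
Iteration 3: beta = 0.5, y = 0.1173 + 0.5*(0.1173 - 1.4745) = -0.5612
  grad(y) = -9.9797, v = y - alpha*grad = -0.1341
  prox(v) = soft_thresh(-0.1341, 0.0509) = -0.0832
f(x_3) = 8*(-0.0832)^2 - 1*(-0.0832) + 1.19*|-0.0832| = 0.2375


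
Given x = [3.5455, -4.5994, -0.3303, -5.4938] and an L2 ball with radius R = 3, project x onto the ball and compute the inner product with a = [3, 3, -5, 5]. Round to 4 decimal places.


Step 1: Compute ||x|| (intermediates to 6 decimals).
||x|| = sqrt(3.5455^2 + (-4.5994)^2 + (-0.3303)^2 + (-5.4938)^2) = 8.000999
Step 2: Project.
Since ||x|| > R, scale = R/||x|| = 3/8.000999 = 0.374953, proj(x) = scale * x
proj(x) = [1.329396, -1.724559, -0.123847, -2.059917]
Step 3: Dot product.
a^T * proj(x) = 3*1.329396 + 3*(-1.724559) - 5*(-0.123847) + 5*(-2.059917) = -10.8658


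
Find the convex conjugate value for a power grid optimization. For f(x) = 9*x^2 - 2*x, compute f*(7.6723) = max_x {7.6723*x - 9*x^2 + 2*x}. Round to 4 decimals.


f*(y) = sup_x {y*x - a*x^2 - b*x} = sup_x {(y-b)*x - a*x^2}
FOC: (y - b) - 2a*x = 0 => x* = (y - b)/(2a)
x* = (7.6723 + 2)/(2*9) = 0.5374
f*(7.6723) = (y-b)^2/(4a) = (7.6723 + 2)^2/(4*9)
= 93.5534/36 = 2.5987


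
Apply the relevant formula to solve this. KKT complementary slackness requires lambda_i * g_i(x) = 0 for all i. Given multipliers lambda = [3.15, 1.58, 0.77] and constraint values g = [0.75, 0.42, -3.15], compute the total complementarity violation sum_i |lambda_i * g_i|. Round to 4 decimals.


KKT complementary slackness check:
lambda_1 * g_1 = 3.15 * 0.75 = 2.3625
lambda_2 * g_2 = 1.58 * 0.42 = 0.6636
lambda_3 * g_3 = 0.77 * -3.15 = -2.4255
Total violation = 2.3625 + 0.6636 + 2.4255 = 5.4516


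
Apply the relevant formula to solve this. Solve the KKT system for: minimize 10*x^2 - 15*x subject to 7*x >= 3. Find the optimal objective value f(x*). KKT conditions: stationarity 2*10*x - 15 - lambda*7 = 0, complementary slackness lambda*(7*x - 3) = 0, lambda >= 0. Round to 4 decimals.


Step 1: Try lambda = 0 (constraint inactive).
Stationarity: 2*10*x - 15 = 0
x* = 15/(2*10) = 0.75
Check constraint: 7*0.75 = 5.25 >= 3 -- satisfied.
Step 2: Compute optimal value.
f(x*) = 10*0.75^2 - 15*0.75 = -5.625


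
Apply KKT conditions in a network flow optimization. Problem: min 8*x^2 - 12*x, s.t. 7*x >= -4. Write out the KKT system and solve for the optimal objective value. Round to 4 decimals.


Step 1: Try lambda = 0 (constraint inactive).
Stationarity: 2*8*x - 12 = 0
x* = 12/(2*8) = 0.75
Check constraint: 7*0.75 = 5.25 >= -4 -- satisfied.
Step 2: Compute optimal value.
f(x*) = 8*0.75^2 - 12*0.75 = -4.5


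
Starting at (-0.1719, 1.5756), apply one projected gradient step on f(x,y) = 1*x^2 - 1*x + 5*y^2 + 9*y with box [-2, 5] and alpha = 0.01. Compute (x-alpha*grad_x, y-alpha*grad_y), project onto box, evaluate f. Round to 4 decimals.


Step 1: Compute gradient at (-0.1719, 1.5756).
grad_x = 2*1*-0.1719 - 1 = -1.3438
grad_y = 2*5*1.5756 + 9 = 24.756
Step 2: Gradient step.
x_raw = -0.1719 - 0.01*-1.3438 = -0.1585
y_raw = 1.5756 - 0.01*24.756 = 1.328
Step 3: Project onto [-2, 5].
x_proj = clip(-0.1585) = -0.1585
y_proj = clip(1.328) = 1.328
Step 4: Evaluate f.
f(-0.1585, 1.328) = 20.9544


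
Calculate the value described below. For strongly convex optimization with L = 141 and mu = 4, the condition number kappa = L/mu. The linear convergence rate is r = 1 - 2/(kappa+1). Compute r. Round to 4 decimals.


Step 1: Compute the condition number.
kappa = L/mu = 141/4 = 35.25
Step 2: Compute the convergence rate.
r = 1 - 2/(kappa + 1) = 1 - 2*mu/(L + mu) = (L - mu)/(L + mu) = 137/145 = 0.9448


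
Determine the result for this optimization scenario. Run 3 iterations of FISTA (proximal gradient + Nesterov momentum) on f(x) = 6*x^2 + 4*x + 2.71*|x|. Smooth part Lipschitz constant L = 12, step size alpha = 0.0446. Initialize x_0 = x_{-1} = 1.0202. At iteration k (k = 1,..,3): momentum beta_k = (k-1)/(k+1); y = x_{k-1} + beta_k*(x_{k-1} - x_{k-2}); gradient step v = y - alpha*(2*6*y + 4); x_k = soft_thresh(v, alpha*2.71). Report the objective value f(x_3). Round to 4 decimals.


FISTA on f(x) = 6*x^2 + 4*x + 2.71*|x|
L = 12, alpha = 0.0446
Iteration 1: beta = 0.0, y = 1.0202 + 0.0*(1.0202 - 1.0202) = 1.0202
  grad(y) = 16.2424, v = y - alpha*grad = 0.2958
  prox(v) = soft_thresh(0.2958, 0.1209) = 0.1749
Iteration 2: beta = 0.3333, y = 0.1749 + 0.3333*(0.1749 - 1.0202) = -0.1068
  grad(y) = 2.718, v = y - alpha*grad = -0.2281
  prox(v) = soft_thresh(-0.2281, 0.1209) = -0.1072
Iteration 3: beta = 0.5, y = -0.1072 + 0.5*(-0.1072 - 0.1749) = -0.2482
  grad(y) = 1.021, v = y - alpha*grad = -0.2938
  prox(v) = soft_thresh(-0.2938, 0.1209) = -0.1729
f(x_3) = 6*(-0.1729)^2 + 4*(-0.1729) + 2.71*|-0.1729| = -0.0437


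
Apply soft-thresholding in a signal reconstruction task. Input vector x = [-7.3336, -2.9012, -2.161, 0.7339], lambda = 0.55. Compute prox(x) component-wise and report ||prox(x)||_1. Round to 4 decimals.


Soft-thresholding with lambda = 0.55:
prox(-7.3336) = sign(-7.3336)*max(|-7.3336| - 0.55, 0) = -6.7836
prox(-2.9012) = sign(-2.9012)*max(|-2.9012| - 0.55, 0) = -2.3512
prox(-2.161) = sign(-2.161)*max(|-2.161| - 0.55, 0) = -1.611
prox(0.7339) = sign(0.7339)*max(|0.7339| - 0.55, 0) = 0.1839
prox(x) = [-6.7836, -2.3512, -1.611, 0.1839]
||prox(x)||_1 = 6.7836 + 2.3512 + 1.611 + 0.1839 = 10.9297


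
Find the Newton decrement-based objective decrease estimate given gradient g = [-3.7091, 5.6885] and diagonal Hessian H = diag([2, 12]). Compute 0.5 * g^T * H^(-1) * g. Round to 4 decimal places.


Step 1: H is diagonal, so H^(-1) * g = [-1.8546, 0.474].
Step 2: g^T H^(-1) g = sum_i g_i^2 / H_ii
  = (-3.7091)^2/2 + (5.6885)^2/12
  = 6.8787 + 2.6966 = 9.5753
Step 3: Objective decrease = 0.5 * g^T H^(-1) g = 4.7876


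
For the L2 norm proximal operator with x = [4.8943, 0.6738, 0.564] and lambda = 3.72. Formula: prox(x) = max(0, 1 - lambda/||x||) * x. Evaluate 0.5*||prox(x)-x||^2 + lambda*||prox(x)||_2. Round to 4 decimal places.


Step 1: Compute ||x||.
||x|| = 4.9726
Step 2: Compute scaling factor.
scale = max(0, 1 - 3.72/4.9726) = 0.2519
Step 3: prox(x) = [1.2328, 0.1697, 0.1421]
||prox(x)|| = 1.2526
Step 4: Proximal objective.
0.5*||prox-x||^2 = 6.9192
lambda*||prox|| = 4.6597
Total = 11.5787


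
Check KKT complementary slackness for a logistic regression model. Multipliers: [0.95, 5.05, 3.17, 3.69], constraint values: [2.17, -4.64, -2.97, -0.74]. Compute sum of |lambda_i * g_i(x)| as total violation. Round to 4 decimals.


KKT complementary slackness check:
lambda_1 * g_1 = 0.95 * 2.17 = 2.0615
lambda_2 * g_2 = 5.05 * -4.64 = -23.432
lambda_3 * g_3 = 3.17 * -2.97 = -9.4149
lambda_4 * g_4 = 3.69 * -0.74 = -2.7306
Total violation = 2.0615 + 23.432 + 9.4149 + 2.7306 = 37.639


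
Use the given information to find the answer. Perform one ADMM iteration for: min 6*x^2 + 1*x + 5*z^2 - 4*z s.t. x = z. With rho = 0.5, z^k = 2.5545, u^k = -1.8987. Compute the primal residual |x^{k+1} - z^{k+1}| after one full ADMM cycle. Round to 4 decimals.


ADMM iteration with rho = 0.5, z^k = 2.5545, u^k = -1.8987
Step 1: x-update.
Minimize 6*x^2 + 1*x + (0.5/2)*(x - 2.5545 - 1.8987)^2
FOC: (2*6 + 0.5)*x = -1 + 0.5*(2.5545 + 1.8987)
x^{k+1} = 0.0981
Step 2: z-update.
Minimize 5*z^2 - 4*z + (0.5/2)*(0.0981 - z - 1.8987)^2
FOC: (2*5 + 0.5)*z = 4 + 0.5*(0.0981 - 1.8987)
z^{k+1} = 0.2952
Step 3: u-update.
u^{k+1} = -1.8987 + 0.0981 - 0.2952 = -2.0958
Step 4: Primal residual = |0.0981 - 0.2952| = 0.1971


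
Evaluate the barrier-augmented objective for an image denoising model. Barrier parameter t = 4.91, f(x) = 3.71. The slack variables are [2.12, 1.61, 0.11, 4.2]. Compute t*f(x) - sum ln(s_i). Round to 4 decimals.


Step 1: Compute log-barrier.
ln values: [0.7514, 0.4762, -2.2073, 1.4351]
phi = -(0.7514 + 0.4762 - 2.2073 + 1.4351) = -0.4555
Step 2: Compute augmented objective.
t*f(x) = 4.91*3.71 = 18.2161
Total = 18.2161 - 0.4555 = 17.7606


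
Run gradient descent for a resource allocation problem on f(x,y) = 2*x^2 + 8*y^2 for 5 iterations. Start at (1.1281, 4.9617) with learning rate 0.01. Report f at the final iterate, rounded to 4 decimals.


Gradient descent on f(x,y) = 2*x^2 + 8*y^2.
Starting point: (1.1281, 4.9617), alpha = 0.01
Step 1: grad_x = 2*2*1.1281 = 4.5124, grad_y = 2*8*4.9617 = 79.3872
  x_1 = 1.1281 - 0.01*4.5124 = 1.083
  y_1 = 4.9617 - 0.01*79.3872 = 4.1678
Step 2: grad_x = 2*2*1.083 = 4.3319, grad_y = 2*8*4.1678 = 66.6852
  x_2 = 1.083 - 0.01*4.3319 = 1.0397
  y_2 = 4.1678 - 0.01*66.6852 = 3.501
Step 3: grad_x = 2*2*1.0397 = 4.1586, grad_y = 2*8*3.501 = 56.0156
  x_3 = 1.0397 - 0.01*4.1586 = 0.9981
  y_3 = 3.501 - 0.01*56.0156 = 2.9408
Step 4: grad_x = 2*2*0.9981 = 3.9923, grad_y = 2*8*2.9408 = 47.0531
  x_4 = 0.9981 - 0.01*3.9923 = 0.9581
  y_4 = 2.9408 - 0.01*47.0531 = 2.4703
Step 5: grad_x = 2*2*0.9581 = 3.8326, grad_y = 2*8*2.4703 = 39.5246
  x_5 = 0.9581 - 0.01*3.8326 = 0.9198
  y_5 = 2.4703 - 0.01*39.5246 = 2.075
f(0.9198, 2.075) = 2*0.9198^2 + 8*2.075^2 = 36.1385
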